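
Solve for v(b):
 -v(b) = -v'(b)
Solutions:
 v(b) = C1*exp(b)


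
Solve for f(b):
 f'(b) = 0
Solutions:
 f(b) = C1


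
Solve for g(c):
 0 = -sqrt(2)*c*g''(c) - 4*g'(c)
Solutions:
 g(c) = C1 + C2*c^(1 - 2*sqrt(2))


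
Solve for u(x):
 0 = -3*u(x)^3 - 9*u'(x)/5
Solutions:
 u(x) = -sqrt(6)*sqrt(-1/(C1 - 5*x))/2
 u(x) = sqrt(6)*sqrt(-1/(C1 - 5*x))/2


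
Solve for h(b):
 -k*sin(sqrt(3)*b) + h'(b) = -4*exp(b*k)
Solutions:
 h(b) = C1 - sqrt(3)*k*cos(sqrt(3)*b)/3 - 4*exp(b*k)/k


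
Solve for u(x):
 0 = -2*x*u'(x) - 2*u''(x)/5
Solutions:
 u(x) = C1 + C2*erf(sqrt(10)*x/2)


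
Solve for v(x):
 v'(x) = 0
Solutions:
 v(x) = C1


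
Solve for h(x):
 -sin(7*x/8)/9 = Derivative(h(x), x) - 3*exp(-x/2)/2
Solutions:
 h(x) = C1 + 8*cos(7*x/8)/63 - 3*exp(-x/2)


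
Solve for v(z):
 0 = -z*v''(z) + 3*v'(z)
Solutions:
 v(z) = C1 + C2*z^4


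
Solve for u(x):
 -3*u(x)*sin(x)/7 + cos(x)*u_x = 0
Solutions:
 u(x) = C1/cos(x)^(3/7)


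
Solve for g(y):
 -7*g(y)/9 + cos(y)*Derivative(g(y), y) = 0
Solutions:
 g(y) = C1*(sin(y) + 1)^(7/18)/(sin(y) - 1)^(7/18)


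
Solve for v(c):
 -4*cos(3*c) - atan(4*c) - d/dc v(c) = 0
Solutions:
 v(c) = C1 - c*atan(4*c) + log(16*c^2 + 1)/8 - 4*sin(3*c)/3


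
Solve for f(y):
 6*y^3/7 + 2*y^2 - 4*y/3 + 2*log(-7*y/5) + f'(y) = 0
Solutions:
 f(y) = C1 - 3*y^4/14 - 2*y^3/3 + 2*y^2/3 - 2*y*log(-y) + 2*y*(-log(7) + 1 + log(5))


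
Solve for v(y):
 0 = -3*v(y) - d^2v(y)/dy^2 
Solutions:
 v(y) = C1*sin(sqrt(3)*y) + C2*cos(sqrt(3)*y)


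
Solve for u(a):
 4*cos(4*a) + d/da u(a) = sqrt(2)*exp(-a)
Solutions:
 u(a) = C1 - sin(4*a) - sqrt(2)*exp(-a)


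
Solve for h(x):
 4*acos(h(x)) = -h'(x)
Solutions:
 Integral(1/acos(_y), (_y, h(x))) = C1 - 4*x


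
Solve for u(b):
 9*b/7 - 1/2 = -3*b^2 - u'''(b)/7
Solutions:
 u(b) = C1 + C2*b + C3*b^2 - 7*b^5/20 - 3*b^4/8 + 7*b^3/12


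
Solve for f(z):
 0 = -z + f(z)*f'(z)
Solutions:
 f(z) = -sqrt(C1 + z^2)
 f(z) = sqrt(C1 + z^2)


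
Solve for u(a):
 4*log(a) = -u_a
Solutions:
 u(a) = C1 - 4*a*log(a) + 4*a


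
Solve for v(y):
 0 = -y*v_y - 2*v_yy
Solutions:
 v(y) = C1 + C2*erf(y/2)


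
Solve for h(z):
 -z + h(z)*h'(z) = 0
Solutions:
 h(z) = -sqrt(C1 + z^2)
 h(z) = sqrt(C1 + z^2)


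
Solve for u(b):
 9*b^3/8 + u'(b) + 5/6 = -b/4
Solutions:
 u(b) = C1 - 9*b^4/32 - b^2/8 - 5*b/6


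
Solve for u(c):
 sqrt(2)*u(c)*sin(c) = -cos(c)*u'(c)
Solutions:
 u(c) = C1*cos(c)^(sqrt(2))


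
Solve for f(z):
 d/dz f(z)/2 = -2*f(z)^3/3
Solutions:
 f(z) = -sqrt(6)*sqrt(-1/(C1 - 4*z))/2
 f(z) = sqrt(6)*sqrt(-1/(C1 - 4*z))/2


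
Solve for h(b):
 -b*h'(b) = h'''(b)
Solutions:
 h(b) = C1 + Integral(C2*airyai(-b) + C3*airybi(-b), b)


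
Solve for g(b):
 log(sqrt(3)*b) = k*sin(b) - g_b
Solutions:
 g(b) = C1 - b*log(b) - b*log(3)/2 + b - k*cos(b)


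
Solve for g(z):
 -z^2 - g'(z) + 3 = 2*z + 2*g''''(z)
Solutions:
 g(z) = C1 + C4*exp(-2^(2/3)*z/2) - z^3/3 - z^2 + 3*z + (C2*sin(2^(2/3)*sqrt(3)*z/4) + C3*cos(2^(2/3)*sqrt(3)*z/4))*exp(2^(2/3)*z/4)


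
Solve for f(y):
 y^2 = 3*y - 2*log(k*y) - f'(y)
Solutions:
 f(y) = C1 - y^3/3 + 3*y^2/2 - 2*y*log(k*y) + 2*y


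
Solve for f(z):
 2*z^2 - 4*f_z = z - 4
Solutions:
 f(z) = C1 + z^3/6 - z^2/8 + z


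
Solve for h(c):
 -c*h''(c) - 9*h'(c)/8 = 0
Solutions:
 h(c) = C1 + C2/c^(1/8)


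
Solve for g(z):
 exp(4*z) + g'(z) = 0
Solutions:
 g(z) = C1 - exp(4*z)/4


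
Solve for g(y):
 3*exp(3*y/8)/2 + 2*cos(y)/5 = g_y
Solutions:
 g(y) = C1 + 4*exp(3*y/8) + 2*sin(y)/5


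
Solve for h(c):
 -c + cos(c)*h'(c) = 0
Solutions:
 h(c) = C1 + Integral(c/cos(c), c)


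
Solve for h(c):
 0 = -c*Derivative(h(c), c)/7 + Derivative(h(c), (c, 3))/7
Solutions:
 h(c) = C1 + Integral(C2*airyai(c) + C3*airybi(c), c)


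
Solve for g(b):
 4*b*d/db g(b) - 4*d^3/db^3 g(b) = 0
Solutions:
 g(b) = C1 + Integral(C2*airyai(b) + C3*airybi(b), b)


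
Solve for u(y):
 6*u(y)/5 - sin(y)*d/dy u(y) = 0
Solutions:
 u(y) = C1*(cos(y) - 1)^(3/5)/(cos(y) + 1)^(3/5)


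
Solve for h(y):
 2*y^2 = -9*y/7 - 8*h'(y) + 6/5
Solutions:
 h(y) = C1 - y^3/12 - 9*y^2/112 + 3*y/20


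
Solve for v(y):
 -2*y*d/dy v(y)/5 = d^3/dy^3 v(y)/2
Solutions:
 v(y) = C1 + Integral(C2*airyai(-10^(2/3)*y/5) + C3*airybi(-10^(2/3)*y/5), y)


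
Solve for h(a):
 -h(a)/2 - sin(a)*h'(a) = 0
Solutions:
 h(a) = C1*(cos(a) + 1)^(1/4)/(cos(a) - 1)^(1/4)


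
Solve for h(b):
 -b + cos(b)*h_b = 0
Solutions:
 h(b) = C1 + Integral(b/cos(b), b)


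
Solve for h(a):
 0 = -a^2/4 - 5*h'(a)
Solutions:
 h(a) = C1 - a^3/60


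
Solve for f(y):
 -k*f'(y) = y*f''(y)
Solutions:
 f(y) = C1 + y^(1 - re(k))*(C2*sin(log(y)*Abs(im(k))) + C3*cos(log(y)*im(k)))


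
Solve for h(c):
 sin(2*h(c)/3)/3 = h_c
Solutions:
 -c/3 + 3*log(cos(2*h(c)/3) - 1)/4 - 3*log(cos(2*h(c)/3) + 1)/4 = C1


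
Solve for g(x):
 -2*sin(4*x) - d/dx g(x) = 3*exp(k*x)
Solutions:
 g(x) = C1 + cos(4*x)/2 - 3*exp(k*x)/k


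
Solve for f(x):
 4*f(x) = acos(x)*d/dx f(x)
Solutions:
 f(x) = C1*exp(4*Integral(1/acos(x), x))


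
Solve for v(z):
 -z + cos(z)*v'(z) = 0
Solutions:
 v(z) = C1 + Integral(z/cos(z), z)


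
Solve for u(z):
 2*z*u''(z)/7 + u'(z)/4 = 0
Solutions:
 u(z) = C1 + C2*z^(1/8)


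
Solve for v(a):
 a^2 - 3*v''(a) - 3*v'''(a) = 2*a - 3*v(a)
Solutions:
 v(a) = C1*exp(-a*(2*2^(1/3)/(3*sqrt(69) + 25)^(1/3) + 4 + 2^(2/3)*(3*sqrt(69) + 25)^(1/3))/12)*sin(2^(1/3)*sqrt(3)*a*(-2^(1/3)*(3*sqrt(69) + 25)^(1/3) + 2/(3*sqrt(69) + 25)^(1/3))/12) + C2*exp(-a*(2*2^(1/3)/(3*sqrt(69) + 25)^(1/3) + 4 + 2^(2/3)*(3*sqrt(69) + 25)^(1/3))/12)*cos(2^(1/3)*sqrt(3)*a*(-2^(1/3)*(3*sqrt(69) + 25)^(1/3) + 2/(3*sqrt(69) + 25)^(1/3))/12) + C3*exp(a*(-2 + 2*2^(1/3)/(3*sqrt(69) + 25)^(1/3) + 2^(2/3)*(3*sqrt(69) + 25)^(1/3))/6) - a^2/3 + 2*a/3 - 2/3


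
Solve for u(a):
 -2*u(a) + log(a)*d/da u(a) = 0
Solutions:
 u(a) = C1*exp(2*li(a))


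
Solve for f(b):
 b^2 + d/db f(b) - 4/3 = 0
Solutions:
 f(b) = C1 - b^3/3 + 4*b/3


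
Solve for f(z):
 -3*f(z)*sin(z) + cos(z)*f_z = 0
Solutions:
 f(z) = C1/cos(z)^3


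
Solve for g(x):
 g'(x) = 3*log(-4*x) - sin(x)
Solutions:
 g(x) = C1 + 3*x*log(-x) - 3*x + 6*x*log(2) + cos(x)


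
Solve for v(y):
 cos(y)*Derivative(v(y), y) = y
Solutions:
 v(y) = C1 + Integral(y/cos(y), y)


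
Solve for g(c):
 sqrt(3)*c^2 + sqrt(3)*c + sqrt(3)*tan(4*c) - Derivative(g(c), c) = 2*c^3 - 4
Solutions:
 g(c) = C1 - c^4/2 + sqrt(3)*c^3/3 + sqrt(3)*c^2/2 + 4*c - sqrt(3)*log(cos(4*c))/4


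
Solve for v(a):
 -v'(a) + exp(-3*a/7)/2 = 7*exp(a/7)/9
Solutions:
 v(a) = C1 - 49*exp(a/7)/9 - 7*exp(-3*a/7)/6


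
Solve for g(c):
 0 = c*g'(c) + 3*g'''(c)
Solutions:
 g(c) = C1 + Integral(C2*airyai(-3^(2/3)*c/3) + C3*airybi(-3^(2/3)*c/3), c)


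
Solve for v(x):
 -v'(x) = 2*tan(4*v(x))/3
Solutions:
 v(x) = -asin(C1*exp(-8*x/3))/4 + pi/4
 v(x) = asin(C1*exp(-8*x/3))/4


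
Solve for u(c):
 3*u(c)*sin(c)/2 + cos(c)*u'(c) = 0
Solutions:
 u(c) = C1*cos(c)^(3/2)


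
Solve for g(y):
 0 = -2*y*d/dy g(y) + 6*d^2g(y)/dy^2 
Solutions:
 g(y) = C1 + C2*erfi(sqrt(6)*y/6)


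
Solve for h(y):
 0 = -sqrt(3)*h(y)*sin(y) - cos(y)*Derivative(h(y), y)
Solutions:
 h(y) = C1*cos(y)^(sqrt(3))


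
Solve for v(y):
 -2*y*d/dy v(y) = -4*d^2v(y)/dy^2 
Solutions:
 v(y) = C1 + C2*erfi(y/2)


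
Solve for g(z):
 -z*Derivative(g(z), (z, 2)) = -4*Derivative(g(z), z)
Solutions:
 g(z) = C1 + C2*z^5


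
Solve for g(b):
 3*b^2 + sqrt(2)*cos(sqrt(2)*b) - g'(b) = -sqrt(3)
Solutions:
 g(b) = C1 + b^3 + sqrt(3)*b + sin(sqrt(2)*b)


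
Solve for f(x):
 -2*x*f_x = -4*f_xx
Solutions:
 f(x) = C1 + C2*erfi(x/2)


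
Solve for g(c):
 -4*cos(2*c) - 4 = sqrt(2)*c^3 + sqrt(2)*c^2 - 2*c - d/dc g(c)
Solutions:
 g(c) = C1 + sqrt(2)*c^4/4 + sqrt(2)*c^3/3 - c^2 + 4*c + 4*sin(c)*cos(c)


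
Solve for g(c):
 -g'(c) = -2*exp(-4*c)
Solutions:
 g(c) = C1 - exp(-4*c)/2


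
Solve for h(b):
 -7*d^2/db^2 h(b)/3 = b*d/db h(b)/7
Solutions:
 h(b) = C1 + C2*erf(sqrt(6)*b/14)


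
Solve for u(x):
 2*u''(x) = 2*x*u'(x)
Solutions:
 u(x) = C1 + C2*erfi(sqrt(2)*x/2)


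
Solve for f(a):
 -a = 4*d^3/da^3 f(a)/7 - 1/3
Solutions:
 f(a) = C1 + C2*a + C3*a^2 - 7*a^4/96 + 7*a^3/72


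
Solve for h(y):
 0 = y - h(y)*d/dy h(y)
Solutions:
 h(y) = -sqrt(C1 + y^2)
 h(y) = sqrt(C1 + y^2)


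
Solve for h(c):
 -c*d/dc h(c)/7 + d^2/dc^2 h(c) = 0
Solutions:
 h(c) = C1 + C2*erfi(sqrt(14)*c/14)


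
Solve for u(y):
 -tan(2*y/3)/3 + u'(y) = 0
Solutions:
 u(y) = C1 - log(cos(2*y/3))/2


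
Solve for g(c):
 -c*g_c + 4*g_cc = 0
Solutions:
 g(c) = C1 + C2*erfi(sqrt(2)*c/4)


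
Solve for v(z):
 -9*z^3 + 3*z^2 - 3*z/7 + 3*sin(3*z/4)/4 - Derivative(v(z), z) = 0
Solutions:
 v(z) = C1 - 9*z^4/4 + z^3 - 3*z^2/14 - cos(3*z/4)


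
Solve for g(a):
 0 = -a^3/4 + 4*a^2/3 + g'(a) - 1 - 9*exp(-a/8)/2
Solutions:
 g(a) = C1 + a^4/16 - 4*a^3/9 + a - 36*exp(-a/8)


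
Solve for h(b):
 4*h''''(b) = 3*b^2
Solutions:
 h(b) = C1 + C2*b + C3*b^2 + C4*b^3 + b^6/480


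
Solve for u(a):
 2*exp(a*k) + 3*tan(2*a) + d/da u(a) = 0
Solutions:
 u(a) = C1 - 2*Piecewise((exp(a*k)/k, Ne(k, 0)), (a, True)) + 3*log(cos(2*a))/2


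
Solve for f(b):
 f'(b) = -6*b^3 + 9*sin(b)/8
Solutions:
 f(b) = C1 - 3*b^4/2 - 9*cos(b)/8


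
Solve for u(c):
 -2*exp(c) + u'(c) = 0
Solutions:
 u(c) = C1 + 2*exp(c)


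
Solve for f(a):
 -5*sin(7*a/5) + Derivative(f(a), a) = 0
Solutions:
 f(a) = C1 - 25*cos(7*a/5)/7


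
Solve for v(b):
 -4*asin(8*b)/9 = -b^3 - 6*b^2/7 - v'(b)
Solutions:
 v(b) = C1 - b^4/4 - 2*b^3/7 + 4*b*asin(8*b)/9 + sqrt(1 - 64*b^2)/18


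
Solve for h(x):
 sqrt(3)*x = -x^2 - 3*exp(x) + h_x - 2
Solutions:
 h(x) = C1 + x^3/3 + sqrt(3)*x^2/2 + 2*x + 3*exp(x)


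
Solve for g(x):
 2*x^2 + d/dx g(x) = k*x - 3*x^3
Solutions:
 g(x) = C1 + k*x^2/2 - 3*x^4/4 - 2*x^3/3


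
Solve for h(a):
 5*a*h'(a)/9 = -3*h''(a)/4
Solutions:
 h(a) = C1 + C2*erf(sqrt(30)*a/9)


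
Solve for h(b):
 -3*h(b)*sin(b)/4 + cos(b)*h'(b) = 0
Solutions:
 h(b) = C1/cos(b)^(3/4)


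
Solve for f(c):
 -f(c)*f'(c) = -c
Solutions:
 f(c) = -sqrt(C1 + c^2)
 f(c) = sqrt(C1 + c^2)


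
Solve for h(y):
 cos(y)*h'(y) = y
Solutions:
 h(y) = C1 + Integral(y/cos(y), y)


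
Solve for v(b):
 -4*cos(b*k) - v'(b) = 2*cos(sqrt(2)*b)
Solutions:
 v(b) = C1 - sqrt(2)*sin(sqrt(2)*b) - 4*sin(b*k)/k


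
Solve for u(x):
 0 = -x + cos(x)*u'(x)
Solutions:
 u(x) = C1 + Integral(x/cos(x), x)


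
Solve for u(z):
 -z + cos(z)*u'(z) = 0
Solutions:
 u(z) = C1 + Integral(z/cos(z), z)


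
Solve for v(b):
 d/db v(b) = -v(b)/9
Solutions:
 v(b) = C1*exp(-b/9)


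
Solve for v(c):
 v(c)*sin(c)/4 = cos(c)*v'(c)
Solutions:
 v(c) = C1/cos(c)^(1/4)


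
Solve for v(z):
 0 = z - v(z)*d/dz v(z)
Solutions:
 v(z) = -sqrt(C1 + z^2)
 v(z) = sqrt(C1 + z^2)


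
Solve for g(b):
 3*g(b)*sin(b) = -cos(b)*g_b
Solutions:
 g(b) = C1*cos(b)^3


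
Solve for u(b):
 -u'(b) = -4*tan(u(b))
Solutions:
 u(b) = pi - asin(C1*exp(4*b))
 u(b) = asin(C1*exp(4*b))


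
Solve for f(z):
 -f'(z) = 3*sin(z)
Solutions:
 f(z) = C1 + 3*cos(z)


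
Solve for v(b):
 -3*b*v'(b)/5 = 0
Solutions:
 v(b) = C1


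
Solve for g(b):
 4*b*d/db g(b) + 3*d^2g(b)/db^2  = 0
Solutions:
 g(b) = C1 + C2*erf(sqrt(6)*b/3)


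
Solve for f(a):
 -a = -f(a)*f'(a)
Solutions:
 f(a) = -sqrt(C1 + a^2)
 f(a) = sqrt(C1 + a^2)


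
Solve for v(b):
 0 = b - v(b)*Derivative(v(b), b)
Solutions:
 v(b) = -sqrt(C1 + b^2)
 v(b) = sqrt(C1 + b^2)


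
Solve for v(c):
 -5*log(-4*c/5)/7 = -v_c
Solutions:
 v(c) = C1 + 5*c*log(-c)/7 + 5*c*(-log(5) - 1 + 2*log(2))/7


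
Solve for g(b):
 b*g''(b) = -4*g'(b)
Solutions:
 g(b) = C1 + C2/b^3


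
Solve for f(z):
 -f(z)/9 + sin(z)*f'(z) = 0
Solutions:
 f(z) = C1*(cos(z) - 1)^(1/18)/(cos(z) + 1)^(1/18)


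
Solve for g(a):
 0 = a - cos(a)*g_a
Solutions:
 g(a) = C1 + Integral(a/cos(a), a)


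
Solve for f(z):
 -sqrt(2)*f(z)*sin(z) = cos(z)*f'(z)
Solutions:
 f(z) = C1*cos(z)^(sqrt(2))


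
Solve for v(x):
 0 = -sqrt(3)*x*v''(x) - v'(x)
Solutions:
 v(x) = C1 + C2*x^(1 - sqrt(3)/3)


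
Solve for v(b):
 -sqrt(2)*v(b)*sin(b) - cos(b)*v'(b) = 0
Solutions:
 v(b) = C1*cos(b)^(sqrt(2))


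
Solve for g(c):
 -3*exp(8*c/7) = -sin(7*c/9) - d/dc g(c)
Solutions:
 g(c) = C1 + 21*exp(8*c/7)/8 + 9*cos(7*c/9)/7


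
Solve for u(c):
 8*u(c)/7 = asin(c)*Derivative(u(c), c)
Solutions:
 u(c) = C1*exp(8*Integral(1/asin(c), c)/7)


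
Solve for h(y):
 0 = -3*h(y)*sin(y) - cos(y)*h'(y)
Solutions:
 h(y) = C1*cos(y)^3


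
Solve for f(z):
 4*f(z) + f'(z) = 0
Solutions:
 f(z) = C1*exp(-4*z)


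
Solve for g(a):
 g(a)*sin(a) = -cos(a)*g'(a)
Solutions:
 g(a) = C1*cos(a)


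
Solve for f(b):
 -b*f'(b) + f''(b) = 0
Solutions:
 f(b) = C1 + C2*erfi(sqrt(2)*b/2)


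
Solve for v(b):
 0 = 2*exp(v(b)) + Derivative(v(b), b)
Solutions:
 v(b) = log(1/(C1 + 2*b))


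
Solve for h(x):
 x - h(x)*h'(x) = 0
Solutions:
 h(x) = -sqrt(C1 + x^2)
 h(x) = sqrt(C1 + x^2)


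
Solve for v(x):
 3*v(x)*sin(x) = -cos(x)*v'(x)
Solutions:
 v(x) = C1*cos(x)^3


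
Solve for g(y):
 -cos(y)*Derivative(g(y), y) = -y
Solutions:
 g(y) = C1 + Integral(y/cos(y), y)


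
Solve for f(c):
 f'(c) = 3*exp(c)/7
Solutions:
 f(c) = C1 + 3*exp(c)/7


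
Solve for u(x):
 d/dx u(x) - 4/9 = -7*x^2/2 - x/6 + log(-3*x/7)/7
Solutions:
 u(x) = C1 - 7*x^3/6 - x^2/12 + x*log(-x)/7 + x*(-9*log(7) + 9*log(3) + 19)/63


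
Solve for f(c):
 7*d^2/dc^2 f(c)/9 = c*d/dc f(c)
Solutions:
 f(c) = C1 + C2*erfi(3*sqrt(14)*c/14)


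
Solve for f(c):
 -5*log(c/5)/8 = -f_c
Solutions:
 f(c) = C1 + 5*c*log(c)/8 - 5*c*log(5)/8 - 5*c/8


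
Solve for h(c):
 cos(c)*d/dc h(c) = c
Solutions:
 h(c) = C1 + Integral(c/cos(c), c)


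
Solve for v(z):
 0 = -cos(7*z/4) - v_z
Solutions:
 v(z) = C1 - 4*sin(7*z/4)/7


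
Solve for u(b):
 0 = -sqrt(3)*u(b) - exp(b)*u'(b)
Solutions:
 u(b) = C1*exp(sqrt(3)*exp(-b))


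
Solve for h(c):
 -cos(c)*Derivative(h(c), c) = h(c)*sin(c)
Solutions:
 h(c) = C1*cos(c)


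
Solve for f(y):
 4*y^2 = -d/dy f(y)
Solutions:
 f(y) = C1 - 4*y^3/3


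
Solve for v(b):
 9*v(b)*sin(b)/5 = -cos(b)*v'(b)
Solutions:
 v(b) = C1*cos(b)^(9/5)


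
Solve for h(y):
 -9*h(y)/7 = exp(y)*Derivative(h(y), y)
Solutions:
 h(y) = C1*exp(9*exp(-y)/7)


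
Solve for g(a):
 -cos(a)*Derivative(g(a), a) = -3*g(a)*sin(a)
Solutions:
 g(a) = C1/cos(a)^3


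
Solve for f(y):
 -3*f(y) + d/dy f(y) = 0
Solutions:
 f(y) = C1*exp(3*y)


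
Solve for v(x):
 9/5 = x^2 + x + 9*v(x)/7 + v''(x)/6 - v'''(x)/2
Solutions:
 v(x) = C1*exp(x*(-7^(2/3)*(405*sqrt(263) + 6568)^(1/3) - 7*7^(1/3)/(405*sqrt(263) + 6568)^(1/3) + 14)/126)*sin(sqrt(3)*7^(1/3)*x*(-7^(1/3)*(405*sqrt(263) + 6568)^(1/3) + 7/(405*sqrt(263) + 6568)^(1/3))/126) + C2*exp(x*(-7^(2/3)*(405*sqrt(263) + 6568)^(1/3) - 7*7^(1/3)/(405*sqrt(263) + 6568)^(1/3) + 14)/126)*cos(sqrt(3)*7^(1/3)*x*(-7^(1/3)*(405*sqrt(263) + 6568)^(1/3) + 7/(405*sqrt(263) + 6568)^(1/3))/126) + C3*exp(x*(7*7^(1/3)/(405*sqrt(263) + 6568)^(1/3) + 7 + 7^(2/3)*(405*sqrt(263) + 6568)^(1/3))/63) - 7*x^2/9 - 7*x/9 + 1946/1215


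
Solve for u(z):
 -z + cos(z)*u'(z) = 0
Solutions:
 u(z) = C1 + Integral(z/cos(z), z)


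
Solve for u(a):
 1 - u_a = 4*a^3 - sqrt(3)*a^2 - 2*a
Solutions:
 u(a) = C1 - a^4 + sqrt(3)*a^3/3 + a^2 + a


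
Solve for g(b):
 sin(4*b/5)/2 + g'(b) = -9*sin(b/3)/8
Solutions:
 g(b) = C1 + 27*cos(b/3)/8 + 5*cos(4*b/5)/8


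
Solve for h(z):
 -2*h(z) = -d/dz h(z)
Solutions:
 h(z) = C1*exp(2*z)


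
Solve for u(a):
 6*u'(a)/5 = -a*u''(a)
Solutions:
 u(a) = C1 + C2/a^(1/5)


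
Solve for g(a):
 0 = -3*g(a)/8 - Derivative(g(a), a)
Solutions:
 g(a) = C1*exp(-3*a/8)


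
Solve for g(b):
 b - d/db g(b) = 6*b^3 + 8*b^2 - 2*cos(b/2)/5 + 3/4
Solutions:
 g(b) = C1 - 3*b^4/2 - 8*b^3/3 + b^2/2 - 3*b/4 + 4*sin(b/2)/5


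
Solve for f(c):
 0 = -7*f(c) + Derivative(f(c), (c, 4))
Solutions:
 f(c) = C1*exp(-7^(1/4)*c) + C2*exp(7^(1/4)*c) + C3*sin(7^(1/4)*c) + C4*cos(7^(1/4)*c)


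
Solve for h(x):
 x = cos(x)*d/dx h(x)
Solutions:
 h(x) = C1 + Integral(x/cos(x), x)


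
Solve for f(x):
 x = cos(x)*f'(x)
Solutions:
 f(x) = C1 + Integral(x/cos(x), x)


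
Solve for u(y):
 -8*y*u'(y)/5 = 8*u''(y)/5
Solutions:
 u(y) = C1 + C2*erf(sqrt(2)*y/2)


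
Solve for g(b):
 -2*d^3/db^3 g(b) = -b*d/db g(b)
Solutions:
 g(b) = C1 + Integral(C2*airyai(2^(2/3)*b/2) + C3*airybi(2^(2/3)*b/2), b)


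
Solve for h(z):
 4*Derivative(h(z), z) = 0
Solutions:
 h(z) = C1


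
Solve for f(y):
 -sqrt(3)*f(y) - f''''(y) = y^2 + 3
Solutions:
 f(y) = -sqrt(3)*y^2/3 + (C1*sin(sqrt(2)*3^(1/8)*y/2) + C2*cos(sqrt(2)*3^(1/8)*y/2))*exp(-sqrt(2)*3^(1/8)*y/2) + (C3*sin(sqrt(2)*3^(1/8)*y/2) + C4*cos(sqrt(2)*3^(1/8)*y/2))*exp(sqrt(2)*3^(1/8)*y/2) - sqrt(3)


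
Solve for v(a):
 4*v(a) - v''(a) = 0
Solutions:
 v(a) = C1*exp(-2*a) + C2*exp(2*a)


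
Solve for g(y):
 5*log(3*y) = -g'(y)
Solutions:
 g(y) = C1 - 5*y*log(y) - y*log(243) + 5*y


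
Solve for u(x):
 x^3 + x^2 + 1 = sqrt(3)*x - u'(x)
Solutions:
 u(x) = C1 - x^4/4 - x^3/3 + sqrt(3)*x^2/2 - x


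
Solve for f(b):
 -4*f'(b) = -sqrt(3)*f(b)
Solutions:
 f(b) = C1*exp(sqrt(3)*b/4)


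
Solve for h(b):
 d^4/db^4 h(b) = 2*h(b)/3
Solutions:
 h(b) = C1*exp(-2^(1/4)*3^(3/4)*b/3) + C2*exp(2^(1/4)*3^(3/4)*b/3) + C3*sin(2^(1/4)*3^(3/4)*b/3) + C4*cos(2^(1/4)*3^(3/4)*b/3)


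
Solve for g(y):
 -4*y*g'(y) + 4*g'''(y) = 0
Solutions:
 g(y) = C1 + Integral(C2*airyai(y) + C3*airybi(y), y)


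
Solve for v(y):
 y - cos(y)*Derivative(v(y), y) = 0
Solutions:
 v(y) = C1 + Integral(y/cos(y), y)


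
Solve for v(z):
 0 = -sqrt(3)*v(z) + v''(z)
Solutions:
 v(z) = C1*exp(-3^(1/4)*z) + C2*exp(3^(1/4)*z)


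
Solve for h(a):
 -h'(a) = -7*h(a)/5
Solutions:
 h(a) = C1*exp(7*a/5)


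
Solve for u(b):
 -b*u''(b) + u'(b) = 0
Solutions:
 u(b) = C1 + C2*b^2


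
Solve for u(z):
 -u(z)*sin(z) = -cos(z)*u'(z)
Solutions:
 u(z) = C1/cos(z)


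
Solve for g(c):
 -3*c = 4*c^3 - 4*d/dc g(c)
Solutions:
 g(c) = C1 + c^4/4 + 3*c^2/8


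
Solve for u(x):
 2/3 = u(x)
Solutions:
 u(x) = 2/3


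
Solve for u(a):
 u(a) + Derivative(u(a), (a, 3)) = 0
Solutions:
 u(a) = C3*exp(-a) + (C1*sin(sqrt(3)*a/2) + C2*cos(sqrt(3)*a/2))*exp(a/2)


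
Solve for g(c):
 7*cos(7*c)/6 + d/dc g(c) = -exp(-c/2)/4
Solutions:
 g(c) = C1 - sin(7*c)/6 + exp(-c/2)/2


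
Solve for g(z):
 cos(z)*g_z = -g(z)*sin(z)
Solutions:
 g(z) = C1*cos(z)


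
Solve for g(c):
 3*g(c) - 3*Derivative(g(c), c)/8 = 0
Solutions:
 g(c) = C1*exp(8*c)


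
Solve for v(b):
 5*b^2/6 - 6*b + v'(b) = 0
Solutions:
 v(b) = C1 - 5*b^3/18 + 3*b^2


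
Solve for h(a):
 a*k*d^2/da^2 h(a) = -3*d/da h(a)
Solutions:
 h(a) = C1 + a^(((re(k) - 3)*re(k) + im(k)^2)/(re(k)^2 + im(k)^2))*(C2*sin(3*log(a)*Abs(im(k))/(re(k)^2 + im(k)^2)) + C3*cos(3*log(a)*im(k)/(re(k)^2 + im(k)^2)))


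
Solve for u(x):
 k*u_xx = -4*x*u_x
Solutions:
 u(x) = C1 + C2*sqrt(k)*erf(sqrt(2)*x*sqrt(1/k))


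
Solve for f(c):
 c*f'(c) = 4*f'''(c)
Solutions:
 f(c) = C1 + Integral(C2*airyai(2^(1/3)*c/2) + C3*airybi(2^(1/3)*c/2), c)


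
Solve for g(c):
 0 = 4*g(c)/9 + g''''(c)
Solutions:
 g(c) = (C1*sin(sqrt(3)*c/3) + C2*cos(sqrt(3)*c/3))*exp(-sqrt(3)*c/3) + (C3*sin(sqrt(3)*c/3) + C4*cos(sqrt(3)*c/3))*exp(sqrt(3)*c/3)


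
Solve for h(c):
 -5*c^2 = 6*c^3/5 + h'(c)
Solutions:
 h(c) = C1 - 3*c^4/10 - 5*c^3/3


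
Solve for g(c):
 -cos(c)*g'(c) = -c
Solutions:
 g(c) = C1 + Integral(c/cos(c), c)


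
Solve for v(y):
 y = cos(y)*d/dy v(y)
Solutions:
 v(y) = C1 + Integral(y/cos(y), y)


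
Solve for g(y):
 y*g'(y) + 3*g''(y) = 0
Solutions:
 g(y) = C1 + C2*erf(sqrt(6)*y/6)


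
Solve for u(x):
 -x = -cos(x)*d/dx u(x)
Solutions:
 u(x) = C1 + Integral(x/cos(x), x)


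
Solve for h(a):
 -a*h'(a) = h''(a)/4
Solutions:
 h(a) = C1 + C2*erf(sqrt(2)*a)


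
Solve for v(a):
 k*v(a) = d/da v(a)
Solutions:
 v(a) = C1*exp(a*k)


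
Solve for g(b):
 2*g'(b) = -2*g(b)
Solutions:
 g(b) = C1*exp(-b)


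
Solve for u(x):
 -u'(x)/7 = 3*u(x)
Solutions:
 u(x) = C1*exp(-21*x)


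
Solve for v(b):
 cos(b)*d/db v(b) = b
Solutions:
 v(b) = C1 + Integral(b/cos(b), b)


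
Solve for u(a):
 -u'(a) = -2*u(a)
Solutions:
 u(a) = C1*exp(2*a)


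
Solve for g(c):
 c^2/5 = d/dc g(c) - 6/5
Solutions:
 g(c) = C1 + c^3/15 + 6*c/5


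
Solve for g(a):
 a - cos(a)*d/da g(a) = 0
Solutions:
 g(a) = C1 + Integral(a/cos(a), a)


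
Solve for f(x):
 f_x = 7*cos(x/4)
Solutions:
 f(x) = C1 + 28*sin(x/4)


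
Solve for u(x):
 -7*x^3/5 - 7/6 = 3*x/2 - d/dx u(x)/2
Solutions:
 u(x) = C1 + 7*x^4/10 + 3*x^2/2 + 7*x/3


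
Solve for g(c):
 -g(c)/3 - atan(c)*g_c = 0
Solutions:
 g(c) = C1*exp(-Integral(1/atan(c), c)/3)


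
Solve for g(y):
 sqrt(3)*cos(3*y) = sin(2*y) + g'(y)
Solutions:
 g(y) = C1 + sqrt(3)*sin(3*y)/3 + cos(2*y)/2


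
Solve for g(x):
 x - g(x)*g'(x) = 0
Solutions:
 g(x) = -sqrt(C1 + x^2)
 g(x) = sqrt(C1 + x^2)


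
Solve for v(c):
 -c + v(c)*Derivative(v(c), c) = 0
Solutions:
 v(c) = -sqrt(C1 + c^2)
 v(c) = sqrt(C1 + c^2)


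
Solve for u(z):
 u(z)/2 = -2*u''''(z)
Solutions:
 u(z) = (C1*sin(z/2) + C2*cos(z/2))*exp(-z/2) + (C3*sin(z/2) + C4*cos(z/2))*exp(z/2)


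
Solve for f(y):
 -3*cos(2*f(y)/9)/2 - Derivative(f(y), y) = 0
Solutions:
 3*y/2 - 9*log(sin(2*f(y)/9) - 1)/4 + 9*log(sin(2*f(y)/9) + 1)/4 = C1


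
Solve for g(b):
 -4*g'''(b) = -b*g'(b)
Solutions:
 g(b) = C1 + Integral(C2*airyai(2^(1/3)*b/2) + C3*airybi(2^(1/3)*b/2), b)


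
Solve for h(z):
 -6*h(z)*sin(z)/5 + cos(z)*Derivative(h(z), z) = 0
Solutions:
 h(z) = C1/cos(z)^(6/5)


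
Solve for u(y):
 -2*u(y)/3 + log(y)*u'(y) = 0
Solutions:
 u(y) = C1*exp(2*li(y)/3)


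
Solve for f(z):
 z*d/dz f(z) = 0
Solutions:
 f(z) = C1


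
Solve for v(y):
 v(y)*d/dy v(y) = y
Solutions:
 v(y) = -sqrt(C1 + y^2)
 v(y) = sqrt(C1 + y^2)


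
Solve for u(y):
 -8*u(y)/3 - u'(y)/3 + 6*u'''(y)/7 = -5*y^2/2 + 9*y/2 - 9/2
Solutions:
 u(y) = C1*exp(-42^(1/3)*y*(42^(1/3)/(sqrt(46614) + 216)^(1/3) + (sqrt(46614) + 216)^(1/3))/36)*sin(14^(1/3)*3^(1/6)*y*(-3^(2/3)*(sqrt(46614) + 216)^(1/3) + 3*14^(1/3)/(sqrt(46614) + 216)^(1/3))/36) + C2*exp(-42^(1/3)*y*(42^(1/3)/(sqrt(46614) + 216)^(1/3) + (sqrt(46614) + 216)^(1/3))/36)*cos(14^(1/3)*3^(1/6)*y*(-3^(2/3)*(sqrt(46614) + 216)^(1/3) + 3*14^(1/3)/(sqrt(46614) + 216)^(1/3))/36) + C3*exp(42^(1/3)*y*(42^(1/3)/(sqrt(46614) + 216)^(1/3) + (sqrt(46614) + 216)^(1/3))/18) + 15*y^2/16 - 123*y/64 + 987/512


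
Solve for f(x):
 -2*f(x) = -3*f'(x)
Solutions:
 f(x) = C1*exp(2*x/3)


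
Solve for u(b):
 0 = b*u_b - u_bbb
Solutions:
 u(b) = C1 + Integral(C2*airyai(b) + C3*airybi(b), b)


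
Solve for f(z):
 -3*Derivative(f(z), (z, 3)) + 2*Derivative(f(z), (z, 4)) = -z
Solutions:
 f(z) = C1 + C2*z + C3*z^2 + C4*exp(3*z/2) + z^4/72 + z^3/27


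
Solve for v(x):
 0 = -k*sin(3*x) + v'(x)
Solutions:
 v(x) = C1 - k*cos(3*x)/3


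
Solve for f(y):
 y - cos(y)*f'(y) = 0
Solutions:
 f(y) = C1 + Integral(y/cos(y), y)


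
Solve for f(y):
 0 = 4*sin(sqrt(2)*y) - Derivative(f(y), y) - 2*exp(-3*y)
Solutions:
 f(y) = C1 - 2*sqrt(2)*cos(sqrt(2)*y) + 2*exp(-3*y)/3


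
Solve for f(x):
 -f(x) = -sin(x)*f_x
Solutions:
 f(x) = C1*sqrt(cos(x) - 1)/sqrt(cos(x) + 1)


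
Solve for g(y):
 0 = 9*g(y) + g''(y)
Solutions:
 g(y) = C1*sin(3*y) + C2*cos(3*y)


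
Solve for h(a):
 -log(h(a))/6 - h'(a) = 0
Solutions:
 li(h(a)) = C1 - a/6


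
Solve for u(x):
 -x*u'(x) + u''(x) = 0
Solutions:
 u(x) = C1 + C2*erfi(sqrt(2)*x/2)


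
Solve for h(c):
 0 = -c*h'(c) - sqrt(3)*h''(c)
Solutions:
 h(c) = C1 + C2*erf(sqrt(2)*3^(3/4)*c/6)


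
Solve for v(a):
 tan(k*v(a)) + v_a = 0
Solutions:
 v(a) = Piecewise((-asin(exp(C1*k - a*k))/k + pi/k, Ne(k, 0)), (nan, True))
 v(a) = Piecewise((asin(exp(C1*k - a*k))/k, Ne(k, 0)), (nan, True))


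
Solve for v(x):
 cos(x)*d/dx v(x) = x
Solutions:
 v(x) = C1 + Integral(x/cos(x), x)


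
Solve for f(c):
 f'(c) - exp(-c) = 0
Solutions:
 f(c) = C1 - exp(-c)


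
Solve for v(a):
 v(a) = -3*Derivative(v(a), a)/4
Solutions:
 v(a) = C1*exp(-4*a/3)


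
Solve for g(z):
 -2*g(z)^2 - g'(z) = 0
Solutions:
 g(z) = 1/(C1 + 2*z)


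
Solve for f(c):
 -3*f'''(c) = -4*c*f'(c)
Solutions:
 f(c) = C1 + Integral(C2*airyai(6^(2/3)*c/3) + C3*airybi(6^(2/3)*c/3), c)


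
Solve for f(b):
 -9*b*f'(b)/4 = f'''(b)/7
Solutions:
 f(b) = C1 + Integral(C2*airyai(-126^(1/3)*b/2) + C3*airybi(-126^(1/3)*b/2), b)


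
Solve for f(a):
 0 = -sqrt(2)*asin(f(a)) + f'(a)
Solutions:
 Integral(1/asin(_y), (_y, f(a))) = C1 + sqrt(2)*a


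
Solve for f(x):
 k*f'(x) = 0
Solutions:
 f(x) = C1


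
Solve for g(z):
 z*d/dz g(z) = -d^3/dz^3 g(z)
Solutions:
 g(z) = C1 + Integral(C2*airyai(-z) + C3*airybi(-z), z)


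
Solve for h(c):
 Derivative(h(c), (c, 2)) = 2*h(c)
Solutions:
 h(c) = C1*exp(-sqrt(2)*c) + C2*exp(sqrt(2)*c)


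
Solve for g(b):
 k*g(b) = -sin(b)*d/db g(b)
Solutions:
 g(b) = C1*exp(k*(-log(cos(b) - 1) + log(cos(b) + 1))/2)


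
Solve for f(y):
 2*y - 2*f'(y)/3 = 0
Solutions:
 f(y) = C1 + 3*y^2/2


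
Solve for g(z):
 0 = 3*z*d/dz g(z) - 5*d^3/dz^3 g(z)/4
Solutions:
 g(z) = C1 + Integral(C2*airyai(12^(1/3)*5^(2/3)*z/5) + C3*airybi(12^(1/3)*5^(2/3)*z/5), z)


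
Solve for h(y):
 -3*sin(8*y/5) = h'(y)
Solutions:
 h(y) = C1 + 15*cos(8*y/5)/8


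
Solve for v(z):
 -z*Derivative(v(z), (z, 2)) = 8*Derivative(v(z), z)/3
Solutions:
 v(z) = C1 + C2/z^(5/3)


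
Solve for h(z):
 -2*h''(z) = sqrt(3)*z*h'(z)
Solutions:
 h(z) = C1 + C2*erf(3^(1/4)*z/2)


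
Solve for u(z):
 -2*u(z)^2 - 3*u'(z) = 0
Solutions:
 u(z) = 3/(C1 + 2*z)


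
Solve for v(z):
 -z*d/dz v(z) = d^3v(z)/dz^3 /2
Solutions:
 v(z) = C1 + Integral(C2*airyai(-2^(1/3)*z) + C3*airybi(-2^(1/3)*z), z)


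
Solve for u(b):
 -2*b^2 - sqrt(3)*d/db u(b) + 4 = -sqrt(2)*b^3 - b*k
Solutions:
 u(b) = C1 + sqrt(6)*b^4/12 - 2*sqrt(3)*b^3/9 + sqrt(3)*b^2*k/6 + 4*sqrt(3)*b/3


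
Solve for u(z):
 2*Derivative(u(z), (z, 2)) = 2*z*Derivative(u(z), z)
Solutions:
 u(z) = C1 + C2*erfi(sqrt(2)*z/2)


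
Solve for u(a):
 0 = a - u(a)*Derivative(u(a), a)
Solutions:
 u(a) = -sqrt(C1 + a^2)
 u(a) = sqrt(C1 + a^2)


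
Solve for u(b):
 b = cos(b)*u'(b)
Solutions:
 u(b) = C1 + Integral(b/cos(b), b)


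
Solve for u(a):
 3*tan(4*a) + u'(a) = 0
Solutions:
 u(a) = C1 + 3*log(cos(4*a))/4


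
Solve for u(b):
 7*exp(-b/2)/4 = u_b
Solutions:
 u(b) = C1 - 7*exp(-b/2)/2


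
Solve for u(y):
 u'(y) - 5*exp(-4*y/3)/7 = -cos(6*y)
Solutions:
 u(y) = C1 - sin(6*y)/6 - 15*exp(-4*y/3)/28


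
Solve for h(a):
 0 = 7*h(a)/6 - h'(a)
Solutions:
 h(a) = C1*exp(7*a/6)


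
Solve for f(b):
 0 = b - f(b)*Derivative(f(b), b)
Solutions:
 f(b) = -sqrt(C1 + b^2)
 f(b) = sqrt(C1 + b^2)


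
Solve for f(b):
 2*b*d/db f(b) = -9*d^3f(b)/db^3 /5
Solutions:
 f(b) = C1 + Integral(C2*airyai(-30^(1/3)*b/3) + C3*airybi(-30^(1/3)*b/3), b)


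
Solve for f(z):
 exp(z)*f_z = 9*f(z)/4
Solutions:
 f(z) = C1*exp(-9*exp(-z)/4)


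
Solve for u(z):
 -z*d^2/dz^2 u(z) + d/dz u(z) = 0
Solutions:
 u(z) = C1 + C2*z^2


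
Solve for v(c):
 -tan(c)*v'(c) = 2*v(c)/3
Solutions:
 v(c) = C1/sin(c)^(2/3)


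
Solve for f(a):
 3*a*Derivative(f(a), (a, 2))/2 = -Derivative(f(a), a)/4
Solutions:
 f(a) = C1 + C2*a^(5/6)


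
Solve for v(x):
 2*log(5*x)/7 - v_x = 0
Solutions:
 v(x) = C1 + 2*x*log(x)/7 - 2*x/7 + 2*x*log(5)/7


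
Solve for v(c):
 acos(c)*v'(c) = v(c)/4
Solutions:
 v(c) = C1*exp(Integral(1/acos(c), c)/4)


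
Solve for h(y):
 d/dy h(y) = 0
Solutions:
 h(y) = C1


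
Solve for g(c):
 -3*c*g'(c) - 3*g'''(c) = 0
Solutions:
 g(c) = C1 + Integral(C2*airyai(-c) + C3*airybi(-c), c)


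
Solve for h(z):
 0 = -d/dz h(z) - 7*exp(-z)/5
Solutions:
 h(z) = C1 + 7*exp(-z)/5


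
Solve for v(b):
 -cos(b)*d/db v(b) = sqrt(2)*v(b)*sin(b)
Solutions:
 v(b) = C1*cos(b)^(sqrt(2))


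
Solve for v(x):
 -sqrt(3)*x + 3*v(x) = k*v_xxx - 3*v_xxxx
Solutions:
 v(x) = C1*exp(x*(k - sqrt(k^2 + 6*12^(1/3)*(k^2 + sqrt(k^4 - 768))^(1/3) + 48*18^(1/3)/(k^2 + sqrt(k^4 - 768))^(1/3)) - sqrt(2)*sqrt(-k^3/sqrt(k^2 + 6*12^(1/3)*(k^2 + sqrt(k^4 - 768))^(1/3) + 48*18^(1/3)/(k^2 + sqrt(k^4 - 768))^(1/3)) + k^2 - 3*12^(1/3)*(k^2 + sqrt(k^4 - 768))^(1/3) - 24*18^(1/3)/(k^2 + sqrt(k^4 - 768))^(1/3)))/12) + C2*exp(x*(k - sqrt(k^2 + 6*12^(1/3)*(k^2 + sqrt(k^4 - 768))^(1/3) + 48*18^(1/3)/(k^2 + sqrt(k^4 - 768))^(1/3)) + sqrt(2)*sqrt(-k^3/sqrt(k^2 + 6*12^(1/3)*(k^2 + sqrt(k^4 - 768))^(1/3) + 48*18^(1/3)/(k^2 + sqrt(k^4 - 768))^(1/3)) + k^2 - 3*12^(1/3)*(k^2 + sqrt(k^4 - 768))^(1/3) - 24*18^(1/3)/(k^2 + sqrt(k^4 - 768))^(1/3)))/12) + C3*exp(x*(k + sqrt(k^2 + 6*12^(1/3)*(k^2 + sqrt(k^4 - 768))^(1/3) + 48*18^(1/3)/(k^2 + sqrt(k^4 - 768))^(1/3)) - sqrt(2)*sqrt(k^3/sqrt(k^2 + 6*12^(1/3)*(k^2 + sqrt(k^4 - 768))^(1/3) + 48*18^(1/3)/(k^2 + sqrt(k^4 - 768))^(1/3)) + k^2 - 3*12^(1/3)*(k^2 + sqrt(k^4 - 768))^(1/3) - 24*18^(1/3)/(k^2 + sqrt(k^4 - 768))^(1/3)))/12) + C4*exp(x*(k + sqrt(k^2 + 6*12^(1/3)*(k^2 + sqrt(k^4 - 768))^(1/3) + 48*18^(1/3)/(k^2 + sqrt(k^4 - 768))^(1/3)) + sqrt(2)*sqrt(k^3/sqrt(k^2 + 6*12^(1/3)*(k^2 + sqrt(k^4 - 768))^(1/3) + 48*18^(1/3)/(k^2 + sqrt(k^4 - 768))^(1/3)) + k^2 - 3*12^(1/3)*(k^2 + sqrt(k^4 - 768))^(1/3) - 24*18^(1/3)/(k^2 + sqrt(k^4 - 768))^(1/3)))/12) + sqrt(3)*x/3


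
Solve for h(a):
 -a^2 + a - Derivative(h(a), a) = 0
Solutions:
 h(a) = C1 - a^3/3 + a^2/2


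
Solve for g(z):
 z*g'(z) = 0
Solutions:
 g(z) = C1


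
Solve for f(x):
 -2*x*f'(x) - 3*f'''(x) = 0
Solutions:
 f(x) = C1 + Integral(C2*airyai(-2^(1/3)*3^(2/3)*x/3) + C3*airybi(-2^(1/3)*3^(2/3)*x/3), x)


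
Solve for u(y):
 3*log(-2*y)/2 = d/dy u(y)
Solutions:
 u(y) = C1 + 3*y*log(-y)/2 + 3*y*(-1 + log(2))/2


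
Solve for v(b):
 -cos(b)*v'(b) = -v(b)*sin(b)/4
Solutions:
 v(b) = C1/cos(b)^(1/4)


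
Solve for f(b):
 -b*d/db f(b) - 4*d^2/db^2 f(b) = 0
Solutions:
 f(b) = C1 + C2*erf(sqrt(2)*b/4)


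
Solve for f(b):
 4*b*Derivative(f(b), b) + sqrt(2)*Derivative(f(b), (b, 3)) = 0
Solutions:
 f(b) = C1 + Integral(C2*airyai(-sqrt(2)*b) + C3*airybi(-sqrt(2)*b), b)


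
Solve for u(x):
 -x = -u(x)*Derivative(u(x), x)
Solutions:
 u(x) = -sqrt(C1 + x^2)
 u(x) = sqrt(C1 + x^2)


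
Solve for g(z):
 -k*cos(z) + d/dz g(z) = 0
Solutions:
 g(z) = C1 + k*sin(z)


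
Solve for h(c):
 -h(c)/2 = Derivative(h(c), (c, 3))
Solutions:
 h(c) = C3*exp(-2^(2/3)*c/2) + (C1*sin(2^(2/3)*sqrt(3)*c/4) + C2*cos(2^(2/3)*sqrt(3)*c/4))*exp(2^(2/3)*c/4)


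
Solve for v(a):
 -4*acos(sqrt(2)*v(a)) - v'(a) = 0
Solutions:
 Integral(1/acos(sqrt(2)*_y), (_y, v(a))) = C1 - 4*a


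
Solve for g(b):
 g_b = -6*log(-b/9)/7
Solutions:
 g(b) = C1 - 6*b*log(-b)/7 + 6*b*(1 + 2*log(3))/7


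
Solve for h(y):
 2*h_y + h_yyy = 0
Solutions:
 h(y) = C1 + C2*sin(sqrt(2)*y) + C3*cos(sqrt(2)*y)


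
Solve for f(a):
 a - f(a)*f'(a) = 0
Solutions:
 f(a) = -sqrt(C1 + a^2)
 f(a) = sqrt(C1 + a^2)


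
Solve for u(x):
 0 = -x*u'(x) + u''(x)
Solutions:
 u(x) = C1 + C2*erfi(sqrt(2)*x/2)


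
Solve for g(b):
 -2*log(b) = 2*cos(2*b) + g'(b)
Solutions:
 g(b) = C1 - 2*b*log(b) + 2*b - sin(2*b)


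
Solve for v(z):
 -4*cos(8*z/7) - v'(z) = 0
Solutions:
 v(z) = C1 - 7*sin(8*z/7)/2


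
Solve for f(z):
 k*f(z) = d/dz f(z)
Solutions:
 f(z) = C1*exp(k*z)


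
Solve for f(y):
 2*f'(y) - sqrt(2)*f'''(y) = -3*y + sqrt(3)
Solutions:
 f(y) = C1 + C2*exp(-2^(1/4)*y) + C3*exp(2^(1/4)*y) - 3*y^2/4 + sqrt(3)*y/2


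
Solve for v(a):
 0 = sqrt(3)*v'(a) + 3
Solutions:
 v(a) = C1 - sqrt(3)*a


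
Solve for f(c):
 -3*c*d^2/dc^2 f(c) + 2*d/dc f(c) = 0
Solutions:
 f(c) = C1 + C2*c^(5/3)


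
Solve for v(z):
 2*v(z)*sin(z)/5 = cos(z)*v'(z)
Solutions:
 v(z) = C1/cos(z)^(2/5)


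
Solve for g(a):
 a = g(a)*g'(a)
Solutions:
 g(a) = -sqrt(C1 + a^2)
 g(a) = sqrt(C1 + a^2)


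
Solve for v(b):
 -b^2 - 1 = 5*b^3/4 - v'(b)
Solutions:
 v(b) = C1 + 5*b^4/16 + b^3/3 + b


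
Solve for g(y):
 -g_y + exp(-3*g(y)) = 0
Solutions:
 g(y) = log(C1 + 3*y)/3
 g(y) = log((-3^(1/3) - 3^(5/6)*I)*(C1 + y)^(1/3)/2)
 g(y) = log((-3^(1/3) + 3^(5/6)*I)*(C1 + y)^(1/3)/2)


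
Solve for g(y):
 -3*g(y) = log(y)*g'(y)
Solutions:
 g(y) = C1*exp(-3*li(y))


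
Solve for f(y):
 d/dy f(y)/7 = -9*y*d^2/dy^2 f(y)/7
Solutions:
 f(y) = C1 + C2*y^(8/9)


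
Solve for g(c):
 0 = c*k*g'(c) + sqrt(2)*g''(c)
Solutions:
 g(c) = Piecewise((-2^(3/4)*sqrt(pi)*C1*erf(2^(1/4)*c*sqrt(k)/2)/(2*sqrt(k)) - C2, (k > 0) | (k < 0)), (-C1*c - C2, True))


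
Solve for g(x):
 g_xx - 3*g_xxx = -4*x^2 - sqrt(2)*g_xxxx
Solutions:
 g(x) = C1 + C2*x + C3*exp(sqrt(2)*x*(3 - sqrt(9 - 4*sqrt(2)))/4) + C4*exp(sqrt(2)*x*(sqrt(9 - 4*sqrt(2)) + 3)/4) - x^4/3 - 4*x^3 + 4*x^2*(-9 + sqrt(2))


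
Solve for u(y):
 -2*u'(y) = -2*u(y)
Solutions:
 u(y) = C1*exp(y)


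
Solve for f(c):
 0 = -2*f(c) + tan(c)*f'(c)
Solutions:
 f(c) = C1*sin(c)^2


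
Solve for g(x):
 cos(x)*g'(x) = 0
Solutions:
 g(x) = C1


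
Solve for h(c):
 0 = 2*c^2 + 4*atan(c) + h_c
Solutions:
 h(c) = C1 - 2*c^3/3 - 4*c*atan(c) + 2*log(c^2 + 1)


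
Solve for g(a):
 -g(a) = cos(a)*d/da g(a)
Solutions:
 g(a) = C1*sqrt(sin(a) - 1)/sqrt(sin(a) + 1)


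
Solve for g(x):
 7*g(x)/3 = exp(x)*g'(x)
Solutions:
 g(x) = C1*exp(-7*exp(-x)/3)


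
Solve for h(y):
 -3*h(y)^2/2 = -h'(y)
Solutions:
 h(y) = -2/(C1 + 3*y)


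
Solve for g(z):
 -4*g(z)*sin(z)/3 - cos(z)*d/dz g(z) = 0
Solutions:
 g(z) = C1*cos(z)^(4/3)


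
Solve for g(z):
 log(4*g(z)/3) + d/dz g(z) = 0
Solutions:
 Integral(1/(log(_y) - log(3) + 2*log(2)), (_y, g(z))) = C1 - z


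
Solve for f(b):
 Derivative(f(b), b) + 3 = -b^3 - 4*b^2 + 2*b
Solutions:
 f(b) = C1 - b^4/4 - 4*b^3/3 + b^2 - 3*b


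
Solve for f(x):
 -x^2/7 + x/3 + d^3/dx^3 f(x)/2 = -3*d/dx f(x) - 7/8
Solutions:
 f(x) = C1 + C2*sin(sqrt(6)*x) + C3*cos(sqrt(6)*x) + x^3/63 - x^2/18 - 155*x/504


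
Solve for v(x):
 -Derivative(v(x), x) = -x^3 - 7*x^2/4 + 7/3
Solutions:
 v(x) = C1 + x^4/4 + 7*x^3/12 - 7*x/3


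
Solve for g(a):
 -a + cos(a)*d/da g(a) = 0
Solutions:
 g(a) = C1 + Integral(a/cos(a), a)


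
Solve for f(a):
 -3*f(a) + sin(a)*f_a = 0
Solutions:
 f(a) = C1*(cos(a) - 1)^(3/2)/(cos(a) + 1)^(3/2)


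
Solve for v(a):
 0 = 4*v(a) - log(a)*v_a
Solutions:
 v(a) = C1*exp(4*li(a))


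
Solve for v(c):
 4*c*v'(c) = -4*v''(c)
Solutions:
 v(c) = C1 + C2*erf(sqrt(2)*c/2)


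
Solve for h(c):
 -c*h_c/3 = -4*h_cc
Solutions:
 h(c) = C1 + C2*erfi(sqrt(6)*c/12)


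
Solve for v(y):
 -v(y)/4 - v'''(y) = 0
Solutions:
 v(y) = C3*exp(-2^(1/3)*y/2) + (C1*sin(2^(1/3)*sqrt(3)*y/4) + C2*cos(2^(1/3)*sqrt(3)*y/4))*exp(2^(1/3)*y/4)


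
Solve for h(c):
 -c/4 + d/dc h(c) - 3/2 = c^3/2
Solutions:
 h(c) = C1 + c^4/8 + c^2/8 + 3*c/2


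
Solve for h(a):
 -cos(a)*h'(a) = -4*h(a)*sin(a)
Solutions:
 h(a) = C1/cos(a)^4


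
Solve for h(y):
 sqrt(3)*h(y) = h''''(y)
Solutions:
 h(y) = C1*exp(-3^(1/8)*y) + C2*exp(3^(1/8)*y) + C3*sin(3^(1/8)*y) + C4*cos(3^(1/8)*y)


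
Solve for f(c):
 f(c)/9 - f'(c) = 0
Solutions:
 f(c) = C1*exp(c/9)


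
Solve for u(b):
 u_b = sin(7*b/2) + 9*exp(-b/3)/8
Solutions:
 u(b) = C1 - 2*cos(7*b/2)/7 - 27*exp(-b/3)/8


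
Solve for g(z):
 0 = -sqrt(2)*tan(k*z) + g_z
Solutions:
 g(z) = C1 + sqrt(2)*Piecewise((-log(cos(k*z))/k, Ne(k, 0)), (0, True))


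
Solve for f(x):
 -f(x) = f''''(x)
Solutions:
 f(x) = (C1*sin(sqrt(2)*x/2) + C2*cos(sqrt(2)*x/2))*exp(-sqrt(2)*x/2) + (C3*sin(sqrt(2)*x/2) + C4*cos(sqrt(2)*x/2))*exp(sqrt(2)*x/2)


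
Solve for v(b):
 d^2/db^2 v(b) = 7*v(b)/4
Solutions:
 v(b) = C1*exp(-sqrt(7)*b/2) + C2*exp(sqrt(7)*b/2)


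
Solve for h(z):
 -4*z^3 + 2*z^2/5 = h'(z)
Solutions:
 h(z) = C1 - z^4 + 2*z^3/15


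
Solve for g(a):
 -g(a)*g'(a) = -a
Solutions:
 g(a) = -sqrt(C1 + a^2)
 g(a) = sqrt(C1 + a^2)


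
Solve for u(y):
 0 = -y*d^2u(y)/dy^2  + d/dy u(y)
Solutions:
 u(y) = C1 + C2*y^2


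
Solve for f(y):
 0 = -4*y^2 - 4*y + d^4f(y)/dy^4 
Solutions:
 f(y) = C1 + C2*y + C3*y^2 + C4*y^3 + y^6/90 + y^5/30


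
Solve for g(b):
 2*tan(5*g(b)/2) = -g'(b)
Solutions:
 g(b) = -2*asin(C1*exp(-5*b))/5 + 2*pi/5
 g(b) = 2*asin(C1*exp(-5*b))/5


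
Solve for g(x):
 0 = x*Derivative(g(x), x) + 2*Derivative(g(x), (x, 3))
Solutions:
 g(x) = C1 + Integral(C2*airyai(-2^(2/3)*x/2) + C3*airybi(-2^(2/3)*x/2), x)


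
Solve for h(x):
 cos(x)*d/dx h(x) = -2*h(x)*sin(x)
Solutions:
 h(x) = C1*cos(x)^2


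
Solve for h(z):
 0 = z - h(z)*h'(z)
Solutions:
 h(z) = -sqrt(C1 + z^2)
 h(z) = sqrt(C1 + z^2)


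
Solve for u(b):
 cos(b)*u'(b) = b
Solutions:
 u(b) = C1 + Integral(b/cos(b), b)


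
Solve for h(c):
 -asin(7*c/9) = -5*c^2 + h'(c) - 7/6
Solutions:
 h(c) = C1 + 5*c^3/3 - c*asin(7*c/9) + 7*c/6 - sqrt(81 - 49*c^2)/7


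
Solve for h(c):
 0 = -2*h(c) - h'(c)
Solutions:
 h(c) = C1*exp(-2*c)


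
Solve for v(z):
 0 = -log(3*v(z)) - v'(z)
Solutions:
 Integral(1/(log(_y) + log(3)), (_y, v(z))) = C1 - z


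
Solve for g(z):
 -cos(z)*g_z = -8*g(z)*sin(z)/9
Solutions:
 g(z) = C1/cos(z)^(8/9)


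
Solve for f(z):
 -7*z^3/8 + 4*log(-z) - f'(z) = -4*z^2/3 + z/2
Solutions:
 f(z) = C1 - 7*z^4/32 + 4*z^3/9 - z^2/4 + 4*z*log(-z) - 4*z


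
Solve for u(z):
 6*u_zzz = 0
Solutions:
 u(z) = C1 + C2*z + C3*z^2


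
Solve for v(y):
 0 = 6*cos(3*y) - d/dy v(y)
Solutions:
 v(y) = C1 + 2*sin(3*y)


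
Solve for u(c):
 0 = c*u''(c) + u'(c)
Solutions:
 u(c) = C1 + C2*log(c)


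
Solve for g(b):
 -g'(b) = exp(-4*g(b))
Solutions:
 g(b) = log(-I*(C1 - 4*b)^(1/4))
 g(b) = log(I*(C1 - 4*b)^(1/4))
 g(b) = log(-(C1 - 4*b)^(1/4))
 g(b) = log(C1 - 4*b)/4


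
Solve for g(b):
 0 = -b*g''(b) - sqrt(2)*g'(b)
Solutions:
 g(b) = C1 + C2*b^(1 - sqrt(2))


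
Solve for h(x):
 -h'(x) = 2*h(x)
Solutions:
 h(x) = C1*exp(-2*x)


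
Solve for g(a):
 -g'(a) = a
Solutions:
 g(a) = C1 - a^2/2


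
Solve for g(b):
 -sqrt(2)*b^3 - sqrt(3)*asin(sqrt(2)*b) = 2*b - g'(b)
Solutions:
 g(b) = C1 + sqrt(2)*b^4/4 + b^2 + sqrt(3)*(b*asin(sqrt(2)*b) + sqrt(2)*sqrt(1 - 2*b^2)/2)


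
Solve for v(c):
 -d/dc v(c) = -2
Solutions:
 v(c) = C1 + 2*c


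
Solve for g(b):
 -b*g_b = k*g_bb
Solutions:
 g(b) = C1 + C2*sqrt(k)*erf(sqrt(2)*b*sqrt(1/k)/2)


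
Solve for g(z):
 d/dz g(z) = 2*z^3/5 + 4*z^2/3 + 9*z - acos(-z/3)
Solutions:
 g(z) = C1 + z^4/10 + 4*z^3/9 + 9*z^2/2 - z*acos(-z/3) - sqrt(9 - z^2)
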